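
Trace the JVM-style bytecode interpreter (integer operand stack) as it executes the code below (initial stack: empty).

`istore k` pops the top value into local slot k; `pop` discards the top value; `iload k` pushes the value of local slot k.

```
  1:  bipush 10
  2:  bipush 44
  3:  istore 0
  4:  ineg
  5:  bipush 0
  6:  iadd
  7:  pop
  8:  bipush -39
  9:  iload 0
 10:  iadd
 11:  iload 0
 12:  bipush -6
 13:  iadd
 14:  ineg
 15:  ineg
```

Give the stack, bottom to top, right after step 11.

[5, 44]

bipush 10  -> [10]
bipush 44  -> [10, 44]
istore 0   -> [10]
ineg       -> [-10]
bipush 0   -> [-10, 0]
iadd       -> [-10]
pop        -> []
bipush -39 -> [-39]
iload 0    -> [-39, 44]
iadd       -> [5]
iload 0    -> [5, 44]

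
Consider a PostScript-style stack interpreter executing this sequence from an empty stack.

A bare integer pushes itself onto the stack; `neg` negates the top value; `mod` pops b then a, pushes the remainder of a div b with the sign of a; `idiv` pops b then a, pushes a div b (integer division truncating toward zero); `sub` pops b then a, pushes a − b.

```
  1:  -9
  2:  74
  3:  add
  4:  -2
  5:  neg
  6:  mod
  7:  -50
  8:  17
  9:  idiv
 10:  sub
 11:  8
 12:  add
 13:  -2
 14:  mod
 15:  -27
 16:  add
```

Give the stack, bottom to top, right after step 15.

-9   → [-9]
74   → [-9, 74]
add  → [65]
-2   → [65, -2]
neg  → [65, 2]
mod  → [1]
-50  → [1, -50]
17   → [1, -50, 17]
idiv → [1, -2]
sub  → [3]
8    → [3, 8]
add  → [11]
-2   → [11, -2]
mod  → [1]
-27  → [1, -27]

[1, -27]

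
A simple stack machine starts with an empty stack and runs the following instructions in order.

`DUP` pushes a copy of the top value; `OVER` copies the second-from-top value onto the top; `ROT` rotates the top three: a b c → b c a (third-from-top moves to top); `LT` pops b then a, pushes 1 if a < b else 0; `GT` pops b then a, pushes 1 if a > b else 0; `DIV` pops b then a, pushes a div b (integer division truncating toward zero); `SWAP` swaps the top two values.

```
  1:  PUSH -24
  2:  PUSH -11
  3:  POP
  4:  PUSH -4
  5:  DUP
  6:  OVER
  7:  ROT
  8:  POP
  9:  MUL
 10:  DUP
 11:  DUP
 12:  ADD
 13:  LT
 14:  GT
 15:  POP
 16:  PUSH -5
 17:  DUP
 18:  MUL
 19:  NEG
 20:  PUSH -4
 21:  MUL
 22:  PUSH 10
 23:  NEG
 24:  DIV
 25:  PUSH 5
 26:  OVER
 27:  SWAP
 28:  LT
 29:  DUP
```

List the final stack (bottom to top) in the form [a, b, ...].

PUSH -24 -> -24
PUSH -11 -> -24 -11
POP      -> -24
PUSH -4  -> -24 -4
DUP      -> -24 -4 -4
OVER     -> -24 -4 -4 -4
ROT      -> -24 -4 -4 -4
POP      -> -24 -4 -4
MUL      -> -24 16
DUP      -> -24 16 16
DUP      -> -24 16 16 16
ADD      -> -24 16 32
LT       -> -24 1
GT       -> 0
POP      -> (empty)
PUSH -5  -> -5
DUP      -> -5 -5
MUL      -> 25
NEG      -> -25
PUSH -4  -> -25 -4
MUL      -> 100
PUSH 10  -> 100 10
NEG      -> 100 -10
DIV      -> -10
PUSH 5   -> -10 5
OVER     -> -10 5 -10
SWAP     -> -10 -10 5
LT       -> -10 1
DUP      -> -10 1 1

[-10, 1, 1]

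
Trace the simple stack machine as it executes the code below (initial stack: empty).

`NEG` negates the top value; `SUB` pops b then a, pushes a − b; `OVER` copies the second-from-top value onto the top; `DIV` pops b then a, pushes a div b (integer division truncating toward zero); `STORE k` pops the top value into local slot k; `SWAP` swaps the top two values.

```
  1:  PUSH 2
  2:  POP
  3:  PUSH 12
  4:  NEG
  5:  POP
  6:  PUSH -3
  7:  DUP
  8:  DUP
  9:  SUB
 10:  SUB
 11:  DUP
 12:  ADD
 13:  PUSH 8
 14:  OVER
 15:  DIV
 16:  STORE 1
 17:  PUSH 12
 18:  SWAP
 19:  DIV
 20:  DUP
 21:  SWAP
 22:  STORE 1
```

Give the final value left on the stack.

-2

PUSH 2   2
POP      (empty)
PUSH 12  12
NEG      -12
POP      (empty)
PUSH -3  -3
DUP      -3 -3
DUP      -3 -3 -3
SUB      -3 0
SUB      -3
DUP      -3 -3
ADD      -6
PUSH 8   -6 8
OVER     -6 8 -6
DIV      -6 -1
STORE 1  -6
PUSH 12  -6 12
SWAP     12 -6
DIV      -2
DUP      -2 -2
SWAP     -2 -2
STORE 1  -2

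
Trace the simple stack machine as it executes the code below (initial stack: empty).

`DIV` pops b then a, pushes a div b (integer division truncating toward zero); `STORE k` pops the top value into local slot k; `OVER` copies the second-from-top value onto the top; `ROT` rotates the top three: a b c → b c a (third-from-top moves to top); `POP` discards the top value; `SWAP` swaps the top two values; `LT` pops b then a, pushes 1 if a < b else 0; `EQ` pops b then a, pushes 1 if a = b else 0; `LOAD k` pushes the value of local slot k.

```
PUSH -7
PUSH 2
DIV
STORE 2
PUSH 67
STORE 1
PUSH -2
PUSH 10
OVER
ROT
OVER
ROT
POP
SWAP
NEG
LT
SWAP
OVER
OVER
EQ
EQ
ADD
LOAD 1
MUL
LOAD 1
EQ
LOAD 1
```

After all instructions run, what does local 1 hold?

67

PUSH -7 → -7
PUSH 2  → -7 2
DIV     → -3
STORE 2 → (empty)
PUSH 67 → 67
STORE 1 → (empty)
PUSH -2 → -2
PUSH 10 → -2 10
OVER    → -2 10 -2
ROT     → 10 -2 -2
OVER    → 10 -2 -2 -2
ROT     → 10 -2 -2 -2
POP     → 10 -2 -2
SWAP    → 10 -2 -2
NEG     → 10 -2 2
LT      → 10 1
SWAP    → 1 10
OVER    → 1 10 1
OVER    → 1 10 1 10
EQ      → 1 10 0
EQ      → 1 0
ADD     → 1
LOAD 1  → 1 67
MUL     → 67
LOAD 1  → 67 67
EQ      → 1
LOAD 1  → 1 67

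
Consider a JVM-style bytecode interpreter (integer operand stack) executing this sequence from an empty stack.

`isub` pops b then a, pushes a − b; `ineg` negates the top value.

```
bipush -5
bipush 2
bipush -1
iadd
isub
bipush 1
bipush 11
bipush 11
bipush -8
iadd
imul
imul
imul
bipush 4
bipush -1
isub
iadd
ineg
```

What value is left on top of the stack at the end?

bipush -5 → [-5]
bipush 2  → [-5, 2]
bipush -1 → [-5, 2, -1]
iadd      → [-5, 1]
isub      → [-6]
bipush 1  → [-6, 1]
bipush 11 → [-6, 1, 11]
bipush 11 → [-6, 1, 11, 11]
bipush -8 → [-6, 1, 11, 11, -8]
iadd      → [-6, 1, 11, 3]
imul      → [-6, 1, 33]
imul      → [-6, 33]
imul      → [-198]
bipush 4  → [-198, 4]
bipush -1 → [-198, 4, -1]
isub      → [-198, 5]
iadd      → [-193]
ineg      → [193]

193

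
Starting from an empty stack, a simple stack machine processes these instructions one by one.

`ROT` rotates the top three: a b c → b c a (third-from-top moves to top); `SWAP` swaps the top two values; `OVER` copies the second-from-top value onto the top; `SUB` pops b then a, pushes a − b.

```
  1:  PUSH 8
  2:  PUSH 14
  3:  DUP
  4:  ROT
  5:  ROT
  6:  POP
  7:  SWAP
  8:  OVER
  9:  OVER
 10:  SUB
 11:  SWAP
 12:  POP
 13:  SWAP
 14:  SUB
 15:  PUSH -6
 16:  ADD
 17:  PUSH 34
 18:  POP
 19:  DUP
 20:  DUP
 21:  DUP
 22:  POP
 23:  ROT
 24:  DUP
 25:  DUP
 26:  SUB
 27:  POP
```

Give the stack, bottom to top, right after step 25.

[-20, -20, -20, -20, -20]

PUSH 8  : 8
PUSH 14 : 8 14
DUP     : 8 14 14
ROT     : 14 14 8
ROT     : 14 8 14
POP     : 14 8
SWAP    : 8 14
OVER    : 8 14 8
OVER    : 8 14 8 14
SUB     : 8 14 -6
SWAP    : 8 -6 14
POP     : 8 -6
SWAP    : -6 8
SUB     : -14
PUSH -6 : -14 -6
ADD     : -20
PUSH 34 : -20 34
POP     : -20
DUP     : -20 -20
DUP     : -20 -20 -20
DUP     : -20 -20 -20 -20
POP     : -20 -20 -20
ROT     : -20 -20 -20
DUP     : -20 -20 -20 -20
DUP     : -20 -20 -20 -20 -20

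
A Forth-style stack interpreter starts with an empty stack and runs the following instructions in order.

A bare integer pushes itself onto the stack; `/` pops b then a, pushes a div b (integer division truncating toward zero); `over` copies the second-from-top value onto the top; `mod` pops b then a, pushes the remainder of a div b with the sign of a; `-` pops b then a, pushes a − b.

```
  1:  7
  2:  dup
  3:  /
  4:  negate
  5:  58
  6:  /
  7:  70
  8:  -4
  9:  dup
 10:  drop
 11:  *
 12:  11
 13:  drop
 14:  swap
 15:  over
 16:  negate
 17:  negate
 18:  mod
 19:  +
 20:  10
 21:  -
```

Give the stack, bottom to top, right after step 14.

7       7
dup     7 7
/       1
negate  -1
58      -1 58
/       0
70      0 70
-4      0 70 -4
dup     0 70 -4 -4
drop    0 70 -4
*       0 -280
11      0 -280 11
drop    0 -280
swap    -280 0

[-280, 0]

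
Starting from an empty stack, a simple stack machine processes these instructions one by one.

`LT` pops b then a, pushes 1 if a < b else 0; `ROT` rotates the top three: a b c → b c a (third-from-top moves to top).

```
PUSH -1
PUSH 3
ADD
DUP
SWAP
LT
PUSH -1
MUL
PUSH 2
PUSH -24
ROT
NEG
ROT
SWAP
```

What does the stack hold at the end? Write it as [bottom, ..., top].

PUSH -1  -> [-1]
PUSH 3   -> [-1, 3]
ADD      -> [2]
DUP      -> [2, 2]
SWAP     -> [2, 2]
LT       -> [0]
PUSH -1  -> [0, -1]
MUL      -> [0]
PUSH 2   -> [0, 2]
PUSH -24 -> [0, 2, -24]
ROT      -> [2, -24, 0]
NEG      -> [2, -24, 0]
ROT      -> [-24, 0, 2]
SWAP     -> [-24, 2, 0]

[-24, 2, 0]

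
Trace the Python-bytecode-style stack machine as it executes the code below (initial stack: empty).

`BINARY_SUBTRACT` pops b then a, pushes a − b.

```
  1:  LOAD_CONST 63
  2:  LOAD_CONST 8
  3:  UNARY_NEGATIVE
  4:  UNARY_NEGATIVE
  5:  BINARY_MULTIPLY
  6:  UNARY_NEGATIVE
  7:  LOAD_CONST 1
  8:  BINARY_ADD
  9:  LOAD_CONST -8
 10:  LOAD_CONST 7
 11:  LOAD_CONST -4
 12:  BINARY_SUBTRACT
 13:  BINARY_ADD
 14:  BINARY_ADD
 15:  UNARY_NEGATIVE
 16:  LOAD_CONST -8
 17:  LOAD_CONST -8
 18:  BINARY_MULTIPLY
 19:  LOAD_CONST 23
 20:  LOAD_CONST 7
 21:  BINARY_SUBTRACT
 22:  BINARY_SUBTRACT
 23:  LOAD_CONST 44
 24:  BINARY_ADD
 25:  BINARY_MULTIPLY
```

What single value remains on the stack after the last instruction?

46000

LOAD_CONST 63    63
LOAD_CONST 8     63 8
UNARY_NEGATIVE   63 -8
UNARY_NEGATIVE   63 8
BINARY_MULTIPLY  504
UNARY_NEGATIVE   -504
LOAD_CONST 1     -504 1
BINARY_ADD       -503
LOAD_CONST -8    -503 -8
LOAD_CONST 7     -503 -8 7
LOAD_CONST -4    -503 -8 7 -4
BINARY_SUBTRACT  -503 -8 11
BINARY_ADD       -503 3
BINARY_ADD       -500
UNARY_NEGATIVE   500
LOAD_CONST -8    500 -8
LOAD_CONST -8    500 -8 -8
BINARY_MULTIPLY  500 64
LOAD_CONST 23    500 64 23
LOAD_CONST 7     500 64 23 7
BINARY_SUBTRACT  500 64 16
BINARY_SUBTRACT  500 48
LOAD_CONST 44    500 48 44
BINARY_ADD       500 92
BINARY_MULTIPLY  46000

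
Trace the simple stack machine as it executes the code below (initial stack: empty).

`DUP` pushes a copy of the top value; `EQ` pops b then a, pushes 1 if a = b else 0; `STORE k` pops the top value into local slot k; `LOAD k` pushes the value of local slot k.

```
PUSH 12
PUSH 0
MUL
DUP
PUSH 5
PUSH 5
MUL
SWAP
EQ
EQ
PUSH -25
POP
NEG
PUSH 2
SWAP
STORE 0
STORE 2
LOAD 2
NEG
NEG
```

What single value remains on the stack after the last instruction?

PUSH 12   [12]
PUSH 0    [12, 0]
MUL       [0]
DUP       [0, 0]
PUSH 5    [0, 0, 5]
PUSH 5    [0, 0, 5, 5]
MUL       [0, 0, 25]
SWAP      [0, 25, 0]
EQ        [0, 0]
EQ        [1]
PUSH -25  [1, -25]
POP       [1]
NEG       [-1]
PUSH 2    [-1, 2]
SWAP      [2, -1]
STORE 0   [2]
STORE 2   []
LOAD 2    [2]
NEG       [-2]
NEG       [2]

2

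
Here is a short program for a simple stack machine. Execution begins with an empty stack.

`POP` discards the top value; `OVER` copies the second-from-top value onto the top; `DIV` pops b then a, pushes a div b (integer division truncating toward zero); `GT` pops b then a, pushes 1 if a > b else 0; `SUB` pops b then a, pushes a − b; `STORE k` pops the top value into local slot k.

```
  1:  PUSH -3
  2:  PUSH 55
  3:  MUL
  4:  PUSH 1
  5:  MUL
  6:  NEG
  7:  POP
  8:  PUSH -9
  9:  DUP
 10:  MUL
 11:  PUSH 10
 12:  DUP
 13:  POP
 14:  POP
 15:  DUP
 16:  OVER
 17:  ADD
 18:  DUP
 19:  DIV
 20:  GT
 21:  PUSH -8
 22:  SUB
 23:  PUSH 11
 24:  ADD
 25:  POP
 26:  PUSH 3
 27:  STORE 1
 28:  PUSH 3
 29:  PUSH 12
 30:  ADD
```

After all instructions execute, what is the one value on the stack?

PUSH -3 : [-3]
PUSH 55 : [-3, 55]
MUL     : [-165]
PUSH 1  : [-165, 1]
MUL     : [-165]
NEG     : [165]
POP     : []
PUSH -9 : [-9]
DUP     : [-9, -9]
MUL     : [81]
PUSH 10 : [81, 10]
DUP     : [81, 10, 10]
POP     : [81, 10]
POP     : [81]
DUP     : [81, 81]
OVER    : [81, 81, 81]
ADD     : [81, 162]
DUP     : [81, 162, 162]
DIV     : [81, 1]
GT      : [1]
PUSH -8 : [1, -8]
SUB     : [9]
PUSH 11 : [9, 11]
ADD     : [20]
POP     : []
PUSH 3  : [3]
STORE 1 : []
PUSH 3  : [3]
PUSH 12 : [3, 12]
ADD     : [15]

15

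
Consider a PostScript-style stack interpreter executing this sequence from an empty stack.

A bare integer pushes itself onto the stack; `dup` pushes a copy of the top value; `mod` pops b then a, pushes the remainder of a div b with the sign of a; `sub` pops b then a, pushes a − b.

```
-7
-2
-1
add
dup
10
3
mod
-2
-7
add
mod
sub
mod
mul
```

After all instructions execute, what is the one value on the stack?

-7   [-7]
-2   [-7, -2]
-1   [-7, -2, -1]
add  [-7, -3]
dup  [-7, -3, -3]
10   [-7, -3, -3, 10]
3    [-7, -3, -3, 10, 3]
mod  [-7, -3, -3, 1]
-2   [-7, -3, -3, 1, -2]
-7   [-7, -3, -3, 1, -2, -7]
add  [-7, -3, -3, 1, -9]
mod  [-7, -3, -3, 1]
sub  [-7, -3, -4]
mod  [-7, -3]
mul  [21]

21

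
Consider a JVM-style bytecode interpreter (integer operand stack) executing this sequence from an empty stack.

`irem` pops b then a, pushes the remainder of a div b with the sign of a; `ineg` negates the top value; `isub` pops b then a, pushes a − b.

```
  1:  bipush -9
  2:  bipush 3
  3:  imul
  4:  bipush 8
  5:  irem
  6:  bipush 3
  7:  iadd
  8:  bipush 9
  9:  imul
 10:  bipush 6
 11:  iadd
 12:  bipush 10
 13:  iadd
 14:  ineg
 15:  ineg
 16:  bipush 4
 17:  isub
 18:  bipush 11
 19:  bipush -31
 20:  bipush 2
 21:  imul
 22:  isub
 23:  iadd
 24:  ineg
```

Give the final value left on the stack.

-85

bipush -9   -9
bipush 3    -9 3
imul        -27
bipush 8    -27 8
irem        -3
bipush 3    -3 3
iadd        0
bipush 9    0 9
imul        0
bipush 6    0 6
iadd        6
bipush 10   6 10
iadd        16
ineg        -16
ineg        16
bipush 4    16 4
isub        12
bipush 11   12 11
bipush -31  12 11 -31
bipush 2    12 11 -31 2
imul        12 11 -62
isub        12 73
iadd        85
ineg        -85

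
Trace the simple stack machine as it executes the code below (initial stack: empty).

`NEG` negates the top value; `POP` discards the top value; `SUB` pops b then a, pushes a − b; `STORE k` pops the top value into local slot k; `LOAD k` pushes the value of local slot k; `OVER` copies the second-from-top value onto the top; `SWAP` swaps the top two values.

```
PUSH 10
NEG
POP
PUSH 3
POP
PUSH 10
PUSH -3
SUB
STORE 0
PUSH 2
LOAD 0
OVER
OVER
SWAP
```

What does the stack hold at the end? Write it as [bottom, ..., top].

PUSH 10  [10]
NEG      [-10]
POP      []
PUSH 3   [3]
POP      []
PUSH 10  [10]
PUSH -3  [10, -3]
SUB      [13]
STORE 0  []
PUSH 2   [2]
LOAD 0   [2, 13]
OVER     [2, 13, 2]
OVER     [2, 13, 2, 13]
SWAP     [2, 13, 13, 2]

[2, 13, 13, 2]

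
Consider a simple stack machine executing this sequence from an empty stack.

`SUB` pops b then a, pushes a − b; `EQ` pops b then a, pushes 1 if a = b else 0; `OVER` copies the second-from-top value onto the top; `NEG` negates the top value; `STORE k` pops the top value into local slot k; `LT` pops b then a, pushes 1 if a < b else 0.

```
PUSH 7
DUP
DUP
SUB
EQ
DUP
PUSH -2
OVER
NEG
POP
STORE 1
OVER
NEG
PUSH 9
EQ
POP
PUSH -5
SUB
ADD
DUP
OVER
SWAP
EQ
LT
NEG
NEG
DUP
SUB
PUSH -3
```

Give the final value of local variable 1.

-2

PUSH 7   7
DUP      7 7
DUP      7 7 7
SUB      7 0
EQ       0
DUP      0 0
PUSH -2  0 0 -2
OVER     0 0 -2 0
NEG      0 0 -2 0
POP      0 0 -2
STORE 1  0 0
OVER     0 0 0
NEG      0 0 0
PUSH 9   0 0 0 9
EQ       0 0 0
POP      0 0
PUSH -5  0 0 -5
SUB      0 5
ADD      5
DUP      5 5
OVER     5 5 5
SWAP     5 5 5
EQ       5 1
LT       0
NEG      0
NEG      0
DUP      0 0
SUB      0
PUSH -3  0 -3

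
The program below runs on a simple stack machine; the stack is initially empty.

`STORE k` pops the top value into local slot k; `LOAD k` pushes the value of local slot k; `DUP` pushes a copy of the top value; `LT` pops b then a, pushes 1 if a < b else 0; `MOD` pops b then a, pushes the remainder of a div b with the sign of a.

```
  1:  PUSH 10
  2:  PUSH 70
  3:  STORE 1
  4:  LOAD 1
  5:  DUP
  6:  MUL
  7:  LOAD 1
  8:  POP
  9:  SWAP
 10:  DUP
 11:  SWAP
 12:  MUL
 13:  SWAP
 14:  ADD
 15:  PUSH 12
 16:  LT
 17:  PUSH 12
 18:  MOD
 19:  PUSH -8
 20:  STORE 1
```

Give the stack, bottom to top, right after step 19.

PUSH 10 : 10
PUSH 70 : 10 70
STORE 1 : 10
LOAD 1  : 10 70
DUP     : 10 70 70
MUL     : 10 4900
LOAD 1  : 10 4900 70
POP     : 10 4900
SWAP    : 4900 10
DUP     : 4900 10 10
SWAP    : 4900 10 10
MUL     : 4900 100
SWAP    : 100 4900
ADD     : 5000
PUSH 12 : 5000 12
LT      : 0
PUSH 12 : 0 12
MOD     : 0
PUSH -8 : 0 -8

[0, -8]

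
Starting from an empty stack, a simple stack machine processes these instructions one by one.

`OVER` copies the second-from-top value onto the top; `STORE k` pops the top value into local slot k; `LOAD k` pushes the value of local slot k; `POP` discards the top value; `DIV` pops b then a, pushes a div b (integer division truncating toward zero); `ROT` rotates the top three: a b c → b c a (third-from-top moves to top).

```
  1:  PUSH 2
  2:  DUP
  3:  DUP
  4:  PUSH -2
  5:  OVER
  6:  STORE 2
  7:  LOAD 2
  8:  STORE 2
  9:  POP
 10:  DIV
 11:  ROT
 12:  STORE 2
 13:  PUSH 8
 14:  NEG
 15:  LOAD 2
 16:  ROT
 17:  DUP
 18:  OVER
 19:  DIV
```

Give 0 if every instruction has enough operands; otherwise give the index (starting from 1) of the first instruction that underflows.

PUSH 2  : [2]
DUP     : [2, 2]
DUP     : [2, 2, 2]
PUSH -2 : [2, 2, 2, -2]
OVER    : [2, 2, 2, -2, 2]
STORE 2 : [2, 2, 2, -2]
LOAD 2  : [2, 2, 2, -2, 2]
STORE 2 : [2, 2, 2, -2]
POP     : [2, 2, 2]
DIV     : [2, 1]
ROT  — needs 3 operands, stack has 2 → underflow

11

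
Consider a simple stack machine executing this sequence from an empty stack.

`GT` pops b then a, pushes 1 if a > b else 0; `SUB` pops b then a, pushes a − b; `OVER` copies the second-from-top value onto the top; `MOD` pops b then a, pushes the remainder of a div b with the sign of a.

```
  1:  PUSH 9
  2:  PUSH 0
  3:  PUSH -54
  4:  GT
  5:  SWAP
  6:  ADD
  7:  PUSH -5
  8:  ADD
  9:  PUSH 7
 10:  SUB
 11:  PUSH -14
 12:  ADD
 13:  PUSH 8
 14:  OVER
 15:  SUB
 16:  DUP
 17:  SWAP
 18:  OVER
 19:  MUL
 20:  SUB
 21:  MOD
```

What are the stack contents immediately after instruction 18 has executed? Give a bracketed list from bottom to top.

PUSH 9   → [9]
PUSH 0   → [9, 0]
PUSH -54 → [9, 0, -54]
GT       → [9, 1]
SWAP     → [1, 9]
ADD      → [10]
PUSH -5  → [10, -5]
ADD      → [5]
PUSH 7   → [5, 7]
SUB      → [-2]
PUSH -14 → [-2, -14]
ADD      → [-16]
PUSH 8   → [-16, 8]
OVER     → [-16, 8, -16]
SUB      → [-16, 24]
DUP      → [-16, 24, 24]
SWAP     → [-16, 24, 24]
OVER     → [-16, 24, 24, 24]

[-16, 24, 24, 24]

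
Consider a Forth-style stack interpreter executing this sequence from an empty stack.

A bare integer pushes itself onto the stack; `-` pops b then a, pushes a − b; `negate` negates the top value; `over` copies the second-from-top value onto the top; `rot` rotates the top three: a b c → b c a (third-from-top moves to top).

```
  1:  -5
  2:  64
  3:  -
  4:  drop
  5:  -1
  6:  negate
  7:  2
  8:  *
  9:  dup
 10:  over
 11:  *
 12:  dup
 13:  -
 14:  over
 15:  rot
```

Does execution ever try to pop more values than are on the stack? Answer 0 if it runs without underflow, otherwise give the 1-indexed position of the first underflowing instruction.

-5     → [-5]
64     → [-5, 64]
-      → [-69]
drop   → []
-1     → [-1]
negate → [1]
2      → [1, 2]
*      → [2]
dup    → [2, 2]
over   → [2, 2, 2]
*      → [2, 4]
dup    → [2, 4, 4]
-      → [2, 0]
over   → [2, 0, 2]
rot    → [0, 2, 2]

0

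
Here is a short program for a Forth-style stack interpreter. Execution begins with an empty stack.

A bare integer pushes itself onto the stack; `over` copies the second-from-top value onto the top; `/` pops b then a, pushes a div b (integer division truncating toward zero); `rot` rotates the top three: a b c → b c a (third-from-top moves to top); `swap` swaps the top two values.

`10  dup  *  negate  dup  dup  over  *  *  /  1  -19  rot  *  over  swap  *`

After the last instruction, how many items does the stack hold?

2

10     : 10
dup    : 10 10
*      : 100
negate : -100
dup    : -100 -100
dup    : -100 -100 -100
over   : -100 -100 -100 -100
*      : -100 -100 10000
*      : -100 -1000000
/      : 0
1      : 0 1
-19    : 0 1 -19
rot    : 1 -19 0
*      : 1 0
over   : 1 0 1
swap   : 1 1 0
*      : 1 0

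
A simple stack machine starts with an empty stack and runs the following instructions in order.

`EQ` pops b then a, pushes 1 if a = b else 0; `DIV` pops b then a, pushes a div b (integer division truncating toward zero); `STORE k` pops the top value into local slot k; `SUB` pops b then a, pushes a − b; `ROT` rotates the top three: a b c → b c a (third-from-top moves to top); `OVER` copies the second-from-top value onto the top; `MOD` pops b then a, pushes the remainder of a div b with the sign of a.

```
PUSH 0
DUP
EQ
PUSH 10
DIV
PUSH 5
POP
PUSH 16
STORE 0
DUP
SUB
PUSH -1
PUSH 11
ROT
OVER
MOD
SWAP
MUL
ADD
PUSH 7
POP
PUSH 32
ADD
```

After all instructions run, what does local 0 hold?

PUSH 0  : [0]
DUP     : [0, 0]
EQ      : [1]
PUSH 10 : [1, 10]
DIV     : [0]
PUSH 5  : [0, 5]
POP     : [0]
PUSH 16 : [0, 16]
STORE 0 : [0]
DUP     : [0, 0]
SUB     : [0]
PUSH -1 : [0, -1]
PUSH 11 : [0, -1, 11]
ROT     : [-1, 11, 0]
OVER    : [-1, 11, 0, 11]
MOD     : [-1, 11, 0]
SWAP    : [-1, 0, 11]
MUL     : [-1, 0]
ADD     : [-1]
PUSH 7  : [-1, 7]
POP     : [-1]
PUSH 32 : [-1, 32]
ADD     : [31]

16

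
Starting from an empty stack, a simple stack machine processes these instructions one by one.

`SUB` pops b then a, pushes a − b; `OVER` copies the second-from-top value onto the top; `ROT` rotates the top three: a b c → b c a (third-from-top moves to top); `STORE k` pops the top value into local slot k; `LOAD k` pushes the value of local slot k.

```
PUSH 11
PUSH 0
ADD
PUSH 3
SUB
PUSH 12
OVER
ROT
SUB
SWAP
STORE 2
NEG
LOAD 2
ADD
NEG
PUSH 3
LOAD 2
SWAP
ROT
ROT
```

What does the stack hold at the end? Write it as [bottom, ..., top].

PUSH 11 : [11]
PUSH 0  : [11, 0]
ADD     : [11]
PUSH 3  : [11, 3]
SUB     : [8]
PUSH 12 : [8, 12]
OVER    : [8, 12, 8]
ROT     : [12, 8, 8]
SUB     : [12, 0]
SWAP    : [0, 12]
STORE 2 : [0]
NEG     : [0]
LOAD 2  : [0, 12]
ADD     : [12]
NEG     : [-12]
PUSH 3  : [-12, 3]
LOAD 2  : [-12, 3, 12]
SWAP    : [-12, 12, 3]
ROT     : [12, 3, -12]
ROT     : [3, -12, 12]

[3, -12, 12]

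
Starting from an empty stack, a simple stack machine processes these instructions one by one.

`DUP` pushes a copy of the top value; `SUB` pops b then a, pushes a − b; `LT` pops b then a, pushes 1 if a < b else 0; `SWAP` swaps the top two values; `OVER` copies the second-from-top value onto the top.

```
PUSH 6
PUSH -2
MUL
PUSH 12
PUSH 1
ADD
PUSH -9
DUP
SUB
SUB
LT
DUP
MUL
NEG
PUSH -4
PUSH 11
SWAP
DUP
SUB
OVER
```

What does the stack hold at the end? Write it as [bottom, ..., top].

[-1, 11, 0, 11]

PUSH 6  : 6
PUSH -2 : 6 -2
MUL     : -12
PUSH 12 : -12 12
PUSH 1  : -12 12 1
ADD     : -12 13
PUSH -9 : -12 13 -9
DUP     : -12 13 -9 -9
SUB     : -12 13 0
SUB     : -12 13
LT      : 1
DUP     : 1 1
MUL     : 1
NEG     : -1
PUSH -4 : -1 -4
PUSH 11 : -1 -4 11
SWAP    : -1 11 -4
DUP     : -1 11 -4 -4
SUB     : -1 11 0
OVER    : -1 11 0 11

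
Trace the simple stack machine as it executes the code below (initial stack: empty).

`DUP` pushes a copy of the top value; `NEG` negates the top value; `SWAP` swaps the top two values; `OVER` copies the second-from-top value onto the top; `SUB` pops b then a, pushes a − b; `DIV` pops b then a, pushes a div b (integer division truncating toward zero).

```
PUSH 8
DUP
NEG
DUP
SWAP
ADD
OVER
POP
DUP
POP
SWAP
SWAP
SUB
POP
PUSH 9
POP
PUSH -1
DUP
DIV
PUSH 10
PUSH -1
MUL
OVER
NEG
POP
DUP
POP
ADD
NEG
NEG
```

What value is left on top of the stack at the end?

PUSH 8  -> [8]
DUP     -> [8, 8]
NEG     -> [8, -8]
DUP     -> [8, -8, -8]
SWAP    -> [8, -8, -8]
ADD     -> [8, -16]
OVER    -> [8, -16, 8]
POP     -> [8, -16]
DUP     -> [8, -16, -16]
POP     -> [8, -16]
SWAP    -> [-16, 8]
SWAP    -> [8, -16]
SUB     -> [24]
POP     -> []
PUSH 9  -> [9]
POP     -> []
PUSH -1 -> [-1]
DUP     -> [-1, -1]
DIV     -> [1]
PUSH 10 -> [1, 10]
PUSH -1 -> [1, 10, -1]
MUL     -> [1, -10]
OVER    -> [1, -10, 1]
NEG     -> [1, -10, -1]
POP     -> [1, -10]
DUP     -> [1, -10, -10]
POP     -> [1, -10]
ADD     -> [-9]
NEG     -> [9]
NEG     -> [-9]

-9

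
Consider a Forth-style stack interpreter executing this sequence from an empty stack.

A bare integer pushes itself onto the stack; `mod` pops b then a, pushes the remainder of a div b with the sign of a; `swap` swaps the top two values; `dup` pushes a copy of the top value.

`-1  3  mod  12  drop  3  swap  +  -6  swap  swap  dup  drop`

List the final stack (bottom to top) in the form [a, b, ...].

[2, -6]

-1   -> [-1]
3    -> [-1, 3]
mod  -> [-1]
12   -> [-1, 12]
drop -> [-1]
3    -> [-1, 3]
swap -> [3, -1]
+    -> [2]
-6   -> [2, -6]
swap -> [-6, 2]
swap -> [2, -6]
dup  -> [2, -6, -6]
drop -> [2, -6]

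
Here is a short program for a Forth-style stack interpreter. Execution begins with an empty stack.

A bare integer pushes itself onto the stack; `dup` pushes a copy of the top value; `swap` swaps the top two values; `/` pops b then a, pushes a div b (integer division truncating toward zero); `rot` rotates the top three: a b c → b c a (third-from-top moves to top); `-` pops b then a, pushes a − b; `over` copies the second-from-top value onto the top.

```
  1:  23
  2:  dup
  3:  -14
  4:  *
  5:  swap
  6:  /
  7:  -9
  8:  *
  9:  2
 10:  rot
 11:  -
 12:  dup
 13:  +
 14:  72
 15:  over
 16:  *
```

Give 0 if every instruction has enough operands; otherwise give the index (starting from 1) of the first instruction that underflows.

10

23    23
dup   23 23
-14   23 23 -14
*     23 -322
swap  -322 23
/     -14
-9    -14 -9
*     126
2     126 2
rot  — needs 3 operands, stack has 2 → underflow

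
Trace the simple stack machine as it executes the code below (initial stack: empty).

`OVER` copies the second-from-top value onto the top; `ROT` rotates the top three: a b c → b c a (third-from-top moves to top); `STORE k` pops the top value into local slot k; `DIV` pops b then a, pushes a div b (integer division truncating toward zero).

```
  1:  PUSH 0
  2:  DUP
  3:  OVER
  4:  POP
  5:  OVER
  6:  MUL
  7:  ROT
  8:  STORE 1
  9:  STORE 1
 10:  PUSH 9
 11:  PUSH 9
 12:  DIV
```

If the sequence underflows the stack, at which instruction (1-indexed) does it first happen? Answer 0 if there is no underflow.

7

PUSH 0 → 0
DUP    → 0 0
OVER   → 0 0 0
POP    → 0 0
OVER   → 0 0 0
MUL    → 0 0
ROT  — needs 3 operands, stack has 2 → underflow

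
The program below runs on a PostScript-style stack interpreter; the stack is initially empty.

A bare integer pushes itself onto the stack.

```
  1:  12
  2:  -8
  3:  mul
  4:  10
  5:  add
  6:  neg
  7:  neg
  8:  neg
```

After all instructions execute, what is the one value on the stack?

12  → 12
-8  → 12 -8
mul → -96
10  → -96 10
add → -86
neg → 86
neg → -86
neg → 86

86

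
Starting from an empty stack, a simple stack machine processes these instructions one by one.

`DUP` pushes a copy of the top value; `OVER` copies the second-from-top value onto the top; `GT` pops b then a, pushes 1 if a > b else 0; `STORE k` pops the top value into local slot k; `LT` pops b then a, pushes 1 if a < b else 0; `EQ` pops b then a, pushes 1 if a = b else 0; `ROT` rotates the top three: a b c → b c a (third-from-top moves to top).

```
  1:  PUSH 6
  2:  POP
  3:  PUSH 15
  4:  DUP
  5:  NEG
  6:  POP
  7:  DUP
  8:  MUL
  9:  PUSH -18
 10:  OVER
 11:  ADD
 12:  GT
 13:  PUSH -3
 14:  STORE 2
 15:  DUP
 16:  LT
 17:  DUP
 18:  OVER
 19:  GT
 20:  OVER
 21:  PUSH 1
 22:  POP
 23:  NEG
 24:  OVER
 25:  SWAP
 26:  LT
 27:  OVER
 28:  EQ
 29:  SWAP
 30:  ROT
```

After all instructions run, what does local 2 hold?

PUSH 6   : [6]
POP      : []
PUSH 15  : [15]
DUP      : [15, 15]
NEG      : [15, -15]
POP      : [15]
DUP      : [15, 15]
MUL      : [225]
PUSH -18 : [225, -18]
OVER     : [225, -18, 225]
ADD      : [225, 207]
GT       : [1]
PUSH -3  : [1, -3]
STORE 2  : [1]
DUP      : [1, 1]
LT       : [0]
DUP      : [0, 0]
OVER     : [0, 0, 0]
GT       : [0, 0]
OVER     : [0, 0, 0]
PUSH 1   : [0, 0, 0, 1]
POP      : [0, 0, 0]
NEG      : [0, 0, 0]
OVER     : [0, 0, 0, 0]
SWAP     : [0, 0, 0, 0]
LT       : [0, 0, 0]
OVER     : [0, 0, 0, 0]
EQ       : [0, 0, 1]
SWAP     : [0, 1, 0]
ROT      : [1, 0, 0]

-3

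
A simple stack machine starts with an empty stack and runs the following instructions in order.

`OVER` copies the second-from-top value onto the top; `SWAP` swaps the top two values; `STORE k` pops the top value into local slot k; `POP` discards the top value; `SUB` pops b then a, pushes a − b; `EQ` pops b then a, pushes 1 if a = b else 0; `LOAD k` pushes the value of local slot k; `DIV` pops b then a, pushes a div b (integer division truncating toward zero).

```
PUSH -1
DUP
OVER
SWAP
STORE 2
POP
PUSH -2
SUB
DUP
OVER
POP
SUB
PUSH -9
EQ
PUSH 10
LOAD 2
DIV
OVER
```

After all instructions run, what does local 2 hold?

-1

PUSH -1 : -1
DUP     : -1 -1
OVER    : -1 -1 -1
SWAP    : -1 -1 -1
STORE 2 : -1 -1
POP     : -1
PUSH -2 : -1 -2
SUB     : 1
DUP     : 1 1
OVER    : 1 1 1
POP     : 1 1
SUB     : 0
PUSH -9 : 0 -9
EQ      : 0
PUSH 10 : 0 10
LOAD 2  : 0 10 -1
DIV     : 0 -10
OVER    : 0 -10 0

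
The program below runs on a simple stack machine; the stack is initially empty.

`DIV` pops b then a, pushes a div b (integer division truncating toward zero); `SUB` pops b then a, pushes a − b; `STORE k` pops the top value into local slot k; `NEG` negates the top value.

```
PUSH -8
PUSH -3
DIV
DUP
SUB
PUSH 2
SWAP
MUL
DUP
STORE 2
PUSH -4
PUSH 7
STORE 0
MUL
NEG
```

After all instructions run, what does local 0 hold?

PUSH -8 : [-8]
PUSH -3 : [-8, -3]
DIV     : [2]
DUP     : [2, 2]
SUB     : [0]
PUSH 2  : [0, 2]
SWAP    : [2, 0]
MUL     : [0]
DUP     : [0, 0]
STORE 2 : [0]
PUSH -4 : [0, -4]
PUSH 7  : [0, -4, 7]
STORE 0 : [0, -4]
MUL     : [0]
NEG     : [0]

7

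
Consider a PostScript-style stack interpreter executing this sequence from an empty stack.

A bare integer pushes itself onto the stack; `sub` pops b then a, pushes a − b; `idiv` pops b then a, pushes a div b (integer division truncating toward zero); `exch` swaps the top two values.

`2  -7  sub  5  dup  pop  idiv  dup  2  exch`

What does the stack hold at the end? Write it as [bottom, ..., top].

2     2
-7    2 -7
sub   9
5     9 5
dup   9 5 5
pop   9 5
idiv  1
dup   1 1
2     1 1 2
exch  1 2 1

[1, 2, 1]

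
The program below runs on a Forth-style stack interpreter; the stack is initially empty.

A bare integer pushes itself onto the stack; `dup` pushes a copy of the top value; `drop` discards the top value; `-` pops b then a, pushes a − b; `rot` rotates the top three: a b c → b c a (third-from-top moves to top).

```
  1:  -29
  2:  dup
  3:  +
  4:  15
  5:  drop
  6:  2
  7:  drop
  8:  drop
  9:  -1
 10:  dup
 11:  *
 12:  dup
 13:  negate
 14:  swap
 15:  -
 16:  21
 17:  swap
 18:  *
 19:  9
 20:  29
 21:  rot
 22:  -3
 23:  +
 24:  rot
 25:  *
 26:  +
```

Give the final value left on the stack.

-376

-29    : -29
dup    : -29 -29
+      : -58
15     : -58 15
drop   : -58
2      : -58 2
drop   : -58
drop   : (empty)
-1     : -1
dup    : -1 -1
*      : 1
dup    : 1 1
negate : 1 -1
swap   : -1 1
-      : -2
21     : -2 21
swap   : 21 -2
*      : -42
9      : -42 9
29     : -42 9 29
rot    : 9 29 -42
-3     : 9 29 -42 -3
+      : 9 29 -45
rot    : 29 -45 9
*      : 29 -405
+      : -376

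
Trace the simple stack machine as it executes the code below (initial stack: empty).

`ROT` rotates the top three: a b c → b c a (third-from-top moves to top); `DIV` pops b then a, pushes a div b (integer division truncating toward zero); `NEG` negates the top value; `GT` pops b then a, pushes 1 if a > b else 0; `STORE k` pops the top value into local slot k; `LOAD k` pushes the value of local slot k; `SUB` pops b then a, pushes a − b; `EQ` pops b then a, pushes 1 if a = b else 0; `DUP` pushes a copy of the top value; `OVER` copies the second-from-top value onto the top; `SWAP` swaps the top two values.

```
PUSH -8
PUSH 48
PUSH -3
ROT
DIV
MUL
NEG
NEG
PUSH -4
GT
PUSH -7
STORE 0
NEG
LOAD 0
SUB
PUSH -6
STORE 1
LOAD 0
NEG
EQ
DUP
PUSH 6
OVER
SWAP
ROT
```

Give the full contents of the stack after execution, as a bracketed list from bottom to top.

PUSH -8 → [-8]
PUSH 48 → [-8, 48]
PUSH -3 → [-8, 48, -3]
ROT     → [48, -3, -8]
DIV     → [48, 0]
MUL     → [0]
NEG     → [0]
NEG     → [0]
PUSH -4 → [0, -4]
GT      → [1]
PUSH -7 → [1, -7]
STORE 0 → [1]
NEG     → [-1]
LOAD 0  → [-1, -7]
SUB     → [6]
PUSH -6 → [6, -6]
STORE 1 → [6]
LOAD 0  → [6, -7]
NEG     → [6, 7]
EQ      → [0]
DUP     → [0, 0]
PUSH 6  → [0, 0, 6]
OVER    → [0, 0, 6, 0]
SWAP    → [0, 0, 0, 6]
ROT     → [0, 0, 6, 0]

[0, 0, 6, 0]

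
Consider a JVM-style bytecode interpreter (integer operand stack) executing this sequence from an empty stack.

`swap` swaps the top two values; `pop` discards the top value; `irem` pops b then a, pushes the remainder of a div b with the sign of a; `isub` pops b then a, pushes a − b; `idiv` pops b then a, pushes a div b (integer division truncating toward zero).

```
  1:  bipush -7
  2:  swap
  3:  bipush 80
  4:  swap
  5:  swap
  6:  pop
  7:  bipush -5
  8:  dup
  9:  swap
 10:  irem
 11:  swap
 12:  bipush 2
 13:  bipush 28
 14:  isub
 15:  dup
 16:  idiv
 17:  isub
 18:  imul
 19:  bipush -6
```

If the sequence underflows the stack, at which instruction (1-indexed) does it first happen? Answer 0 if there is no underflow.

bipush -7  [-7]
swap  — needs 2 operands, stack has 1 → underflow

2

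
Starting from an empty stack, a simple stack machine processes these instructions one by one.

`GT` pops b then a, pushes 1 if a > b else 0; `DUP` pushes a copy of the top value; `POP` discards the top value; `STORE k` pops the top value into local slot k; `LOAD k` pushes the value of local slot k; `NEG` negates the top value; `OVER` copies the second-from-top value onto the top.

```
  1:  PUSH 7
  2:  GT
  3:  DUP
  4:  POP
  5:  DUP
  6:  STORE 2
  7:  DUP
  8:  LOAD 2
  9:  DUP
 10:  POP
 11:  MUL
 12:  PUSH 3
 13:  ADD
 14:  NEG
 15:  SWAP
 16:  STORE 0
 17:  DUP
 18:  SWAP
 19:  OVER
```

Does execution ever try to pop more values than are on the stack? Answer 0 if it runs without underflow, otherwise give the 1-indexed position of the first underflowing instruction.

PUSH 7  7
GT  — needs 2 operands, stack has 1 → underflow

2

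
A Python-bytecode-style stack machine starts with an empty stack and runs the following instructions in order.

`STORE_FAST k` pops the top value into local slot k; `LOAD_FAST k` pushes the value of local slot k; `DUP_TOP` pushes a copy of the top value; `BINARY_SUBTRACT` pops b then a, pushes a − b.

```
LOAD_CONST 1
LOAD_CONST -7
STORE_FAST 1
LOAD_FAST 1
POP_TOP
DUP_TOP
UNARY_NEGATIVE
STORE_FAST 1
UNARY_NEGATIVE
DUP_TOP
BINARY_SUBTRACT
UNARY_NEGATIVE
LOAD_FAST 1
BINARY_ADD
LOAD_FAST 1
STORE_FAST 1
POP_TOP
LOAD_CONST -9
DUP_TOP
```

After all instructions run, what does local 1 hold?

LOAD_CONST 1    : [1]
LOAD_CONST -7   : [1, -7]
STORE_FAST 1    : [1]
LOAD_FAST 1     : [1, -7]
POP_TOP         : [1]
DUP_TOP         : [1, 1]
UNARY_NEGATIVE  : [1, -1]
STORE_FAST 1    : [1]
UNARY_NEGATIVE  : [-1]
DUP_TOP         : [-1, -1]
BINARY_SUBTRACT : [0]
UNARY_NEGATIVE  : [0]
LOAD_FAST 1     : [0, -1]
BINARY_ADD      : [-1]
LOAD_FAST 1     : [-1, -1]
STORE_FAST 1    : [-1]
POP_TOP         : []
LOAD_CONST -9   : [-9]
DUP_TOP         : [-9, -9]

-1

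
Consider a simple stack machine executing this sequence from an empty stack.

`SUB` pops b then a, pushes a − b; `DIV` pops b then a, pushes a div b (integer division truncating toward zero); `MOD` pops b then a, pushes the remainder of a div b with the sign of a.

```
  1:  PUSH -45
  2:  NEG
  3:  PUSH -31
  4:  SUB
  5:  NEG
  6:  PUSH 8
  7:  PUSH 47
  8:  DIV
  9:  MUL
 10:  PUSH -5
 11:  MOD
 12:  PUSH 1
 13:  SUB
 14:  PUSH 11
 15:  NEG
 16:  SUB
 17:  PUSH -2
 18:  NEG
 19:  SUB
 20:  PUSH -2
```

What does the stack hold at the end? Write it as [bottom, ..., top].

[8, -2]

PUSH -45 : -45
NEG      : 45
PUSH -31 : 45 -31
SUB      : 76
NEG      : -76
PUSH 8   : -76 8
PUSH 47  : -76 8 47
DIV      : -76 0
MUL      : 0
PUSH -5  : 0 -5
MOD      : 0
PUSH 1   : 0 1
SUB      : -1
PUSH 11  : -1 11
NEG      : -1 -11
SUB      : 10
PUSH -2  : 10 -2
NEG      : 10 2
SUB      : 8
PUSH -2  : 8 -2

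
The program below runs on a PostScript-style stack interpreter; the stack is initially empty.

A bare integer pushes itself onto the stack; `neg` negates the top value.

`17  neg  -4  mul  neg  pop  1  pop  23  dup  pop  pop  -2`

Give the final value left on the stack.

-2

17  -> [17]
neg -> [-17]
-4  -> [-17, -4]
mul -> [68]
neg -> [-68]
pop -> []
1   -> [1]
pop -> []
23  -> [23]
dup -> [23, 23]
pop -> [23]
pop -> []
-2  -> [-2]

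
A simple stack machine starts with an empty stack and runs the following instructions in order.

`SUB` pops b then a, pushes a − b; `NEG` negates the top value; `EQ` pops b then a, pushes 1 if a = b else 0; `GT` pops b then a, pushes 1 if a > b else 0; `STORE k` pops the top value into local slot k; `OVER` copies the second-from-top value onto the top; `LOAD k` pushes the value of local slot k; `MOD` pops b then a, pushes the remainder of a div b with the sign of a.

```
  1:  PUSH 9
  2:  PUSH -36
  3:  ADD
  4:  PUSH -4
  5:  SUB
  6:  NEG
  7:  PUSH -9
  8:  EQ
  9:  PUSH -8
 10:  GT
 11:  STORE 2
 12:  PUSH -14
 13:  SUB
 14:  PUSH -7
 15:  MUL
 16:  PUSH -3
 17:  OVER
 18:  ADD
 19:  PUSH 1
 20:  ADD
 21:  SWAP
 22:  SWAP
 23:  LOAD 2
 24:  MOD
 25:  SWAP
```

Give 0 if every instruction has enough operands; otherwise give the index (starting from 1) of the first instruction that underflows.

PUSH 9    [9]
PUSH -36  [9, -36]
ADD       [-27]
PUSH -4   [-27, -4]
SUB       [-23]
NEG       [23]
PUSH -9   [23, -9]
EQ        [0]
PUSH -8   [0, -8]
GT        [1]
STORE 2   []
PUSH -14  [-14]
SUB  — needs 2 operands, stack has 1 → underflow

13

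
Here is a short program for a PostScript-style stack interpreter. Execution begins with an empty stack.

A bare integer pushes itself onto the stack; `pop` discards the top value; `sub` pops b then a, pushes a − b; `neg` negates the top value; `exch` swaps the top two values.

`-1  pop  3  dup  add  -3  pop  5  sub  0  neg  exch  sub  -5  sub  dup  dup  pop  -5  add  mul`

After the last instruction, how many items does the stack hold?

1

-1   : -1
pop  : (empty)
3    : 3
dup  : 3 3
add  : 6
-3   : 6 -3
pop  : 6
5    : 6 5
sub  : 1
0    : 1 0
neg  : 1 0
exch : 0 1
sub  : -1
-5   : -1 -5
sub  : 4
dup  : 4 4
dup  : 4 4 4
pop  : 4 4
-5   : 4 4 -5
add  : 4 -1
mul  : -4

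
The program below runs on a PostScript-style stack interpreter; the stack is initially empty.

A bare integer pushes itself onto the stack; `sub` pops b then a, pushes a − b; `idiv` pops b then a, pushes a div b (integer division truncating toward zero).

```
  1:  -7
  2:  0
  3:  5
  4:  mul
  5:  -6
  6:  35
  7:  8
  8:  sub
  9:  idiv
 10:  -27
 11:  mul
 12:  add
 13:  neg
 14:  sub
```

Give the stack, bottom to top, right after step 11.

[-7, 0, 0]

-7   : [-7]
0    : [-7, 0]
5    : [-7, 0, 5]
mul  : [-7, 0]
-6   : [-7, 0, -6]
35   : [-7, 0, -6, 35]
8    : [-7, 0, -6, 35, 8]
sub  : [-7, 0, -6, 27]
idiv : [-7, 0, 0]
-27  : [-7, 0, 0, -27]
mul  : [-7, 0, 0]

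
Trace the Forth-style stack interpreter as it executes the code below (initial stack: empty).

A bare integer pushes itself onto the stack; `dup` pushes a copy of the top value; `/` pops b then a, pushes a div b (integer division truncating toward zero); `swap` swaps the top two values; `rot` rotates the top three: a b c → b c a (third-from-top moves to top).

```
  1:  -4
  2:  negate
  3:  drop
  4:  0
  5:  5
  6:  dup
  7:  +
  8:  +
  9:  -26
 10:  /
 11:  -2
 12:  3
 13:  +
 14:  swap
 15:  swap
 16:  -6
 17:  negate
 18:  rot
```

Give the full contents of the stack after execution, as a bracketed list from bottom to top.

[1, 6, 0]

-4     -> [-4]
negate -> [4]
drop   -> []
0      -> [0]
5      -> [0, 5]
dup    -> [0, 5, 5]
+      -> [0, 10]
+      -> [10]
-26    -> [10, -26]
/      -> [0]
-2     -> [0, -2]
3      -> [0, -2, 3]
+      -> [0, 1]
swap   -> [1, 0]
swap   -> [0, 1]
-6     -> [0, 1, -6]
negate -> [0, 1, 6]
rot    -> [1, 6, 0]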